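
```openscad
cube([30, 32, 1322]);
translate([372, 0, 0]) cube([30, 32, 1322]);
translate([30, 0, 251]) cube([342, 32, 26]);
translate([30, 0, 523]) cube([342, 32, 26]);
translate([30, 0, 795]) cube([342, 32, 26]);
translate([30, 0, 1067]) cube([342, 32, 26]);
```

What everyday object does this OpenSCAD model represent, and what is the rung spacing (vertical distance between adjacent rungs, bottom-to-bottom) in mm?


A ladder. The rung spacing is 272 mm.

Two tall 30×32 posts with 4 short bars between them — a ladder. Adjacent rungs sit at z = 251 and z = 523, so the spacing is 523 − 251 = 272 mm.


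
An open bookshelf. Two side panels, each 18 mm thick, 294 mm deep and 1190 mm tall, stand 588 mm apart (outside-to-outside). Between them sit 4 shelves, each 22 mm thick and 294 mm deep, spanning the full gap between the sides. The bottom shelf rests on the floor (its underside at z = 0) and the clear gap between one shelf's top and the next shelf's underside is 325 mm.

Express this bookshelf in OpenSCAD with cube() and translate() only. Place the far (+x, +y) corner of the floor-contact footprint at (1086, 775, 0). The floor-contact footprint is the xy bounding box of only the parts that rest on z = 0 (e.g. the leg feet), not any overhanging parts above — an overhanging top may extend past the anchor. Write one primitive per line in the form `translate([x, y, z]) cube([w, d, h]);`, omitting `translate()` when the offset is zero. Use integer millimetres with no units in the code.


translate([498, 481, 0]) cube([18, 294, 1190]);
translate([1068, 481, 0]) cube([18, 294, 1190]);
translate([516, 481, 0]) cube([552, 294, 22]);
translate([516, 481, 347]) cube([552, 294, 22]);
translate([516, 481, 694]) cube([552, 294, 22]);
translate([516, 481, 1041]) cube([552, 294, 22]);


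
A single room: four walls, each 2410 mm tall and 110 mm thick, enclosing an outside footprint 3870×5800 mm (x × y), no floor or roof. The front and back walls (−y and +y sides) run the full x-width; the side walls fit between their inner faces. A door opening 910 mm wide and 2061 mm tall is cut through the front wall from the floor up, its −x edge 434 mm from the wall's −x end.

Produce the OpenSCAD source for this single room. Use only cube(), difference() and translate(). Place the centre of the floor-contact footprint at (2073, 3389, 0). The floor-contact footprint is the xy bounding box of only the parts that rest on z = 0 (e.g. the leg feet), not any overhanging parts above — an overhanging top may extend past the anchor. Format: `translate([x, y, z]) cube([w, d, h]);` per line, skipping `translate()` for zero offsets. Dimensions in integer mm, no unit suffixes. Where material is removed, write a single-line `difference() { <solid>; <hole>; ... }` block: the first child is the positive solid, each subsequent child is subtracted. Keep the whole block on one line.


difference() { translate([138, 489, 0]) cube([3870, 110, 2410]); translate([572, 489, 0]) cube([910, 110, 2061]); }
translate([138, 6179, 0]) cube([3870, 110, 2410]);
translate([138, 599, 0]) cube([110, 5580, 2410]);
translate([3898, 599, 0]) cube([110, 5580, 2410]);


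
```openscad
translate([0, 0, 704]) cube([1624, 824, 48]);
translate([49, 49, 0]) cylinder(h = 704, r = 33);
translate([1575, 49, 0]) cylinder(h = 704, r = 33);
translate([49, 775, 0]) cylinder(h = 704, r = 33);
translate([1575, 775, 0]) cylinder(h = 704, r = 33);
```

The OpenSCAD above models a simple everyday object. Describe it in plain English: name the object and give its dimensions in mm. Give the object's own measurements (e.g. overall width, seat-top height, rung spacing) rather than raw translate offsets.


A rectangular dining table. The top is 1624×824×48 mm with its upper surface at z = 752 mm. It stands on four round legs of 66 mm diameter, each leg's bounding box inset 16 mm from the nearest pair of top edges, running from the floor to the underside of the top.


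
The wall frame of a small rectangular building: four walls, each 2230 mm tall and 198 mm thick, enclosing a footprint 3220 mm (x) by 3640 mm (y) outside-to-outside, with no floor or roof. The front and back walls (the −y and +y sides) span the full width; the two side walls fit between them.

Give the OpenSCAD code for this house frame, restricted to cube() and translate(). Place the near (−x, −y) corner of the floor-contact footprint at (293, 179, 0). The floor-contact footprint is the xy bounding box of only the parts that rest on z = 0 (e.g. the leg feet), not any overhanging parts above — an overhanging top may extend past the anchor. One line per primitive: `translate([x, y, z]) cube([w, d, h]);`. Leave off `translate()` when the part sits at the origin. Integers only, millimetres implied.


translate([293, 179, 0]) cube([3220, 198, 2230]);
translate([293, 3621, 0]) cube([3220, 198, 2230]);
translate([293, 377, 0]) cube([198, 3244, 2230]);
translate([3315, 377, 0]) cube([198, 3244, 2230]);


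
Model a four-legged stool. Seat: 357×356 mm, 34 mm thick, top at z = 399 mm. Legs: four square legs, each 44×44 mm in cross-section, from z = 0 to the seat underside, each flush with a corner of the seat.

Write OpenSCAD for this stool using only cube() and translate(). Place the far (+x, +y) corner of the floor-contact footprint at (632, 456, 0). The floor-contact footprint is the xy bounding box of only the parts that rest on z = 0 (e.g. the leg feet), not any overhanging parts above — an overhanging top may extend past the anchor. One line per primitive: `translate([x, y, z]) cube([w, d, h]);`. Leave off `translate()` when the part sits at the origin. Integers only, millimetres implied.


translate([275, 100, 365]) cube([357, 356, 34]);
translate([275, 100, 0]) cube([44, 44, 365]);
translate([588, 100, 0]) cube([44, 44, 365]);
translate([275, 412, 0]) cube([44, 44, 365]);
translate([588, 412, 0]) cube([44, 44, 365]);


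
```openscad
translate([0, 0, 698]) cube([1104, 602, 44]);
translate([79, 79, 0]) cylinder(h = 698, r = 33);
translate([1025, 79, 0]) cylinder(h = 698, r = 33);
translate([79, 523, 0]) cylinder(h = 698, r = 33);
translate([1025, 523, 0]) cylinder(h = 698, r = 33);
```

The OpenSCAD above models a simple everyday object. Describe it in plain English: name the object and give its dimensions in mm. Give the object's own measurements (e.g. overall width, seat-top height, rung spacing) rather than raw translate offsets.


A table: top 1104 mm (x) × 602 mm (y), 44 mm thick, upper face at z = 742 mm, on four round legs of 66 mm diameter, each leg's bounding box inset 46 mm from the nearest pair of top edges from z = 0 to the bottom of the top.


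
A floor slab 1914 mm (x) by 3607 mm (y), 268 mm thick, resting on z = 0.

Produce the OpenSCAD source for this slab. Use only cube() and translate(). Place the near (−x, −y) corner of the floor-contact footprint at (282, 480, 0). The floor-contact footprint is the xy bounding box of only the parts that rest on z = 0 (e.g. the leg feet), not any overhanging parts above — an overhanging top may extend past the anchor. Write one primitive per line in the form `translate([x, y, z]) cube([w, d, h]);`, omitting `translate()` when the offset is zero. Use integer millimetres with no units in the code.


translate([282, 480, 0]) cube([1914, 3607, 268]);


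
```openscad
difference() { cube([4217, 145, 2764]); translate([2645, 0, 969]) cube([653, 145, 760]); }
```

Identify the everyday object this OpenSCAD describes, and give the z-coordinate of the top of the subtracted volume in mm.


A wall with a window opening. The window head height is 1729 mm.

A wall with a rectangular opening subtracted — a window. Sill at z = 969, opening 760 mm tall, so the head is at 969 + 760 = 1729 mm.


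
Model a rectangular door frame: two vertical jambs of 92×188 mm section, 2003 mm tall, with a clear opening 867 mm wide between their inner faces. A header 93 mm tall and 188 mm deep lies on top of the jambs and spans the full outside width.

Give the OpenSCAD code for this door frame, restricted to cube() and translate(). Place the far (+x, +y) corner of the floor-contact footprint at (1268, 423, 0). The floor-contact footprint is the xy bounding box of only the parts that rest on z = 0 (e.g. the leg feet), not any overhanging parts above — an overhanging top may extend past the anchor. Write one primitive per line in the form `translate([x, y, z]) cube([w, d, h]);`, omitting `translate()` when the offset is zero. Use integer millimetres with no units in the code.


translate([217, 235, 0]) cube([92, 188, 2003]);
translate([1176, 235, 0]) cube([92, 188, 2003]);
translate([217, 235, 2003]) cube([1051, 188, 93]);


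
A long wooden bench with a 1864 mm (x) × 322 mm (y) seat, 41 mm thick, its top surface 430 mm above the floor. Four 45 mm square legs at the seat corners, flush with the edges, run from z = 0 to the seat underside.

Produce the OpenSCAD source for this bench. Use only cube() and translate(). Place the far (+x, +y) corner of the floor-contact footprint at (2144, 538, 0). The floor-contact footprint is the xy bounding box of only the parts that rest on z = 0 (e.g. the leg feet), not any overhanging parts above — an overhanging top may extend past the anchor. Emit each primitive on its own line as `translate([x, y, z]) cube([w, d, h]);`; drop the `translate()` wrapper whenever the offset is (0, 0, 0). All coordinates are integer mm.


translate([280, 216, 389]) cube([1864, 322, 41]);
translate([280, 216, 0]) cube([45, 45, 389]);
translate([280, 493, 0]) cube([45, 45, 389]);
translate([2099, 216, 0]) cube([45, 45, 389]);
translate([2099, 493, 0]) cube([45, 45, 389]);


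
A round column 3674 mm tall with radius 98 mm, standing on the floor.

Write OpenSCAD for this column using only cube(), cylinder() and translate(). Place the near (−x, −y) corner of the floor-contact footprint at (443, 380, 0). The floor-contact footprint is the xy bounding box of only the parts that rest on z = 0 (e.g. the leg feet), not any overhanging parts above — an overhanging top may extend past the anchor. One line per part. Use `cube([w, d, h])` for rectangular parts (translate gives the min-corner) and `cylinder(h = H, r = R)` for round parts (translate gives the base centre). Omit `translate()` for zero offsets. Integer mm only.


translate([541, 478, 0]) cylinder(h = 3674, r = 98);


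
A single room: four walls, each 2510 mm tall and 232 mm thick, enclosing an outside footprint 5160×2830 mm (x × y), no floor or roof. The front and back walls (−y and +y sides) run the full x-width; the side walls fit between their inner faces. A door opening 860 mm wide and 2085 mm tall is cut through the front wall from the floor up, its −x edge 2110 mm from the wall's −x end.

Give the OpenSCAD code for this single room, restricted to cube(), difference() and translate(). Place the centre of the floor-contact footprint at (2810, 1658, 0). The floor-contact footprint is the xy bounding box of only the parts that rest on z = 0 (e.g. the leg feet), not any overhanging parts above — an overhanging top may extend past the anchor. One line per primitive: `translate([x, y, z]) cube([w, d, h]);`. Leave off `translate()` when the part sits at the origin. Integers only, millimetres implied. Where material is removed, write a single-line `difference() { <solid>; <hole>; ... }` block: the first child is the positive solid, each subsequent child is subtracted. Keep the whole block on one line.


difference() { translate([230, 243, 0]) cube([5160, 232, 2510]); translate([2340, 243, 0]) cube([860, 232, 2085]); }
translate([230, 2841, 0]) cube([5160, 232, 2510]);
translate([230, 475, 0]) cube([232, 2366, 2510]);
translate([5158, 475, 0]) cube([232, 2366, 2510]);


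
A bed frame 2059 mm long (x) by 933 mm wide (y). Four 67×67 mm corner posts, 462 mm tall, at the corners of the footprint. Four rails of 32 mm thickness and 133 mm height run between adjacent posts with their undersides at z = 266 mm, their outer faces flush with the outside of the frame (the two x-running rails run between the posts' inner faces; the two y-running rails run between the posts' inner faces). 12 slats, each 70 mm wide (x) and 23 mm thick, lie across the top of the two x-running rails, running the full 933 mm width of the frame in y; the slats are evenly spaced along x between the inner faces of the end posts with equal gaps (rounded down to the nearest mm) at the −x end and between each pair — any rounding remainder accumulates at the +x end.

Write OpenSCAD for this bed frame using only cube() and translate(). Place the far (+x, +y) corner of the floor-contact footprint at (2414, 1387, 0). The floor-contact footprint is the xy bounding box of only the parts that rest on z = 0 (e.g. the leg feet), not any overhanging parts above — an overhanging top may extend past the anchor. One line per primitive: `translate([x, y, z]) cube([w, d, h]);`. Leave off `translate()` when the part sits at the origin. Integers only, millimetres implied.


// slat z = rail_z + rail_h = 266 + 133 = 399
// slat gap = ⌊(1925 − 12·70) / 13⌋ = 83
translate([355, 454, 0]) cube([67, 67, 462]);
translate([355, 1320, 0]) cube([67, 67, 462]);
translate([2347, 454, 0]) cube([67, 67, 462]);
translate([2347, 1320, 0]) cube([67, 67, 462]);
translate([422, 454, 266]) cube([1925, 32, 133]);
translate([422, 1355, 266]) cube([1925, 32, 133]);
translate([355, 521, 266]) cube([32, 799, 133]);
translate([2382, 521, 266]) cube([32, 799, 133]);
translate([505, 454, 399]) cube([70, 933, 23]);
translate([658, 454, 399]) cube([70, 933, 23]);
translate([811, 454, 399]) cube([70, 933, 23]);
translate([964, 454, 399]) cube([70, 933, 23]);
translate([1117, 454, 399]) cube([70, 933, 23]);
translate([1270, 454, 399]) cube([70, 933, 23]);
translate([1423, 454, 399]) cube([70, 933, 23]);
translate([1576, 454, 399]) cube([70, 933, 23]);
translate([1729, 454, 399]) cube([70, 933, 23]);
translate([1882, 454, 399]) cube([70, 933, 23]);
translate([2035, 454, 399]) cube([70, 933, 23]);
translate([2188, 454, 399]) cube([70, 933, 23]);


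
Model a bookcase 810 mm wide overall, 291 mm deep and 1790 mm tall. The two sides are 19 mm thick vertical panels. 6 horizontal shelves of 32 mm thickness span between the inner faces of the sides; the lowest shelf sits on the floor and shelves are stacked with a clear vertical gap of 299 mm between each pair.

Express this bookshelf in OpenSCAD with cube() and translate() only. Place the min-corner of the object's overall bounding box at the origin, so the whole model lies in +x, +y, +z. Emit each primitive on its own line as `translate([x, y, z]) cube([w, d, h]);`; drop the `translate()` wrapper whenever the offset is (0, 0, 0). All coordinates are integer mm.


cube([19, 291, 1790]);
translate([791, 0, 0]) cube([19, 291, 1790]);
translate([19, 0, 0]) cube([772, 291, 32]);
translate([19, 0, 331]) cube([772, 291, 32]);
translate([19, 0, 662]) cube([772, 291, 32]);
translate([19, 0, 993]) cube([772, 291, 32]);
translate([19, 0, 1324]) cube([772, 291, 32]);
translate([19, 0, 1655]) cube([772, 291, 32]);


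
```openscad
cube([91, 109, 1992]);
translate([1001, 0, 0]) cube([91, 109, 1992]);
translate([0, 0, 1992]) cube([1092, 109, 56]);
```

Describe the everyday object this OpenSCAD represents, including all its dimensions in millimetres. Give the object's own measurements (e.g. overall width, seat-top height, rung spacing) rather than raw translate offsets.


A door frame. The clear opening is 910 mm wide and 1992 mm high. Two 91 mm wide jambs, 109 mm deep, stand either side of the opening from the floor to the top of the opening. A 56 mm thick head sits across the top of both jambs, spanning the full outside width of the frame.


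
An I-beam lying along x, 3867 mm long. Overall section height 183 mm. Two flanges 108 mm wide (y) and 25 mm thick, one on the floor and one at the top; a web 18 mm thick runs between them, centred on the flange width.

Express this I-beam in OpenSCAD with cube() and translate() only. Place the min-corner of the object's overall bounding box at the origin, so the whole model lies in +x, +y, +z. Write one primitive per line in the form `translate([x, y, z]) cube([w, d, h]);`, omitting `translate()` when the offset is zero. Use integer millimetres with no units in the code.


cube([3867, 108, 25]);
translate([0, 45, 25]) cube([3867, 18, 133]);
translate([0, 0, 158]) cube([3867, 108, 25]);


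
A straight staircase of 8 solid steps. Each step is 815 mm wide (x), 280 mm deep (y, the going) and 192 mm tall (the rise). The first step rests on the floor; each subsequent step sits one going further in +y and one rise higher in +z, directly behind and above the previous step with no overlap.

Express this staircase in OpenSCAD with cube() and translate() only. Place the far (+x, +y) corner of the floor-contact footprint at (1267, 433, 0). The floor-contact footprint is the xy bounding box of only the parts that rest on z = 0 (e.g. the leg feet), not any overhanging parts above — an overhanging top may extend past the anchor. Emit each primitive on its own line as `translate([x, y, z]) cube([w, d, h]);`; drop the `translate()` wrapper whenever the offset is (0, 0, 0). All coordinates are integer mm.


translate([452, 153, 0]) cube([815, 280, 192]);
translate([452, 433, 192]) cube([815, 280, 192]);
translate([452, 713, 384]) cube([815, 280, 192]);
translate([452, 993, 576]) cube([815, 280, 192]);
translate([452, 1273, 768]) cube([815, 280, 192]);
translate([452, 1553, 960]) cube([815, 280, 192]);
translate([452, 1833, 1152]) cube([815, 280, 192]);
translate([452, 2113, 1344]) cube([815, 280, 192]);


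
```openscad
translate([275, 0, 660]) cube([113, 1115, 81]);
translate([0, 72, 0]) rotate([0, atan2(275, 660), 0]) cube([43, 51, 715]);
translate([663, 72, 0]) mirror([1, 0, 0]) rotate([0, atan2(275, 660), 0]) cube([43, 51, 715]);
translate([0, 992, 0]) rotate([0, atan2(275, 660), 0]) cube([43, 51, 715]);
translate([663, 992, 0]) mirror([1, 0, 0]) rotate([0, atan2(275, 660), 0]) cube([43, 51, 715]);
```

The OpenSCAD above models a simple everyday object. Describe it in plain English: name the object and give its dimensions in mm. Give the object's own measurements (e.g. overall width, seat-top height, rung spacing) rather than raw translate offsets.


A sawhorse. A 113×1115×81 mm beam (x, y, z) sits on two A-frame leg pairs. Each pair is two raked legs of 43×51 mm section (51 mm along y) splaying symmetrically in x. Each leg rises 660 mm vertically over 275 mm of horizontal reach and is 715 mm long along its own axis. Every leg's outer bottom edge rests on the floor and its outer top edge meets a bottom edge of the beam — the left legs (tilting toward +x) meet the beam's −x bottom edge, the right legs (their mirror images, tilting toward −x) meet its +x bottom edge — so the leg tops tuck under the beam, the beam's underside is 660 mm above the floor, and the feet are 663 mm apart outside-to-outside with the beam centred between them. The two leg pairs are set in 72 mm from either end of the beam.


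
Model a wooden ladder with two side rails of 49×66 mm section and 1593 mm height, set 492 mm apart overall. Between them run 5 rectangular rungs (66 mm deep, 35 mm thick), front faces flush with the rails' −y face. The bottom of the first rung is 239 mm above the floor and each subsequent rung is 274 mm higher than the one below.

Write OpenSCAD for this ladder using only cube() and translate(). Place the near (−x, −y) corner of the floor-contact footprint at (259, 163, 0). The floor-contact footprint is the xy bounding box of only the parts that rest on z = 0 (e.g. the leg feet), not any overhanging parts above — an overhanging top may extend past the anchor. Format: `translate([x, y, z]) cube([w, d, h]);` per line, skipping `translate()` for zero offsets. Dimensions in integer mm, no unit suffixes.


translate([259, 163, 0]) cube([49, 66, 1593]);
translate([702, 163, 0]) cube([49, 66, 1593]);
translate([308, 163, 239]) cube([394, 66, 35]);
translate([308, 163, 513]) cube([394, 66, 35]);
translate([308, 163, 787]) cube([394, 66, 35]);
translate([308, 163, 1061]) cube([394, 66, 35]);
translate([308, 163, 1335]) cube([394, 66, 35]);


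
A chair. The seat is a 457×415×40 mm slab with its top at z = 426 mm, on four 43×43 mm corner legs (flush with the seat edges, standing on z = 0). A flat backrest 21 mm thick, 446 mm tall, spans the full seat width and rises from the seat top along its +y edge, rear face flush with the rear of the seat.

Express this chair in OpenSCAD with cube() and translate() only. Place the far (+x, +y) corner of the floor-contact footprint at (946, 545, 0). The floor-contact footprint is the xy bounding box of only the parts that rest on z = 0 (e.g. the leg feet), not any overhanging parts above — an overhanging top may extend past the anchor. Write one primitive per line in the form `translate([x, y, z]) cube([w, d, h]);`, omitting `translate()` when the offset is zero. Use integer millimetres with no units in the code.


translate([489, 130, 386]) cube([457, 415, 40]);
translate([489, 130, 0]) cube([43, 43, 386]);
translate([903, 130, 0]) cube([43, 43, 386]);
translate([489, 502, 0]) cube([43, 43, 386]);
translate([903, 502, 0]) cube([43, 43, 386]);
translate([489, 524, 426]) cube([457, 21, 446]);


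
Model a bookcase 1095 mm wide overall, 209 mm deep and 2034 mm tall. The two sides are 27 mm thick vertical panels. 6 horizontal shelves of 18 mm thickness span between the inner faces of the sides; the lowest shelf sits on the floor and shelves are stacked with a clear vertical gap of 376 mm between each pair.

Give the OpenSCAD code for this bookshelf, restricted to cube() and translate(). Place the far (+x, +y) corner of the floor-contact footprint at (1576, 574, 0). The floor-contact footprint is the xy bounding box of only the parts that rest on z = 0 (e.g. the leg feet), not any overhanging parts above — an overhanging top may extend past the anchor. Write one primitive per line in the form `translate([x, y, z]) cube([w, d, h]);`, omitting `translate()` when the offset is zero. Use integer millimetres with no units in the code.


translate([481, 365, 0]) cube([27, 209, 2034]);
translate([1549, 365, 0]) cube([27, 209, 2034]);
translate([508, 365, 0]) cube([1041, 209, 18]);
translate([508, 365, 394]) cube([1041, 209, 18]);
translate([508, 365, 788]) cube([1041, 209, 18]);
translate([508, 365, 1182]) cube([1041, 209, 18]);
translate([508, 365, 1576]) cube([1041, 209, 18]);
translate([508, 365, 1970]) cube([1041, 209, 18]);


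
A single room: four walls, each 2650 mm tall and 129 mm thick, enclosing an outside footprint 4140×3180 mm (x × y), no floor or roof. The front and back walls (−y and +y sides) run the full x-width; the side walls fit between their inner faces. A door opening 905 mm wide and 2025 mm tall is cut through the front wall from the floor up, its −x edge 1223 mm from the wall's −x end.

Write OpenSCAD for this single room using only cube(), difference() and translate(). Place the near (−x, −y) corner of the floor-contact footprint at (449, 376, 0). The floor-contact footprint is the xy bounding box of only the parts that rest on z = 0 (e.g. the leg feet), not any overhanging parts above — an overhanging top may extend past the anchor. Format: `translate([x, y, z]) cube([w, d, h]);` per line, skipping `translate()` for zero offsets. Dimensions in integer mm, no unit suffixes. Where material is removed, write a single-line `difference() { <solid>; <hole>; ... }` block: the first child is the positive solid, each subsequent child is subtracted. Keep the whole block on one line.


difference() { translate([449, 376, 0]) cube([4140, 129, 2650]); translate([1672, 376, 0]) cube([905, 129, 2025]); }
translate([449, 3427, 0]) cube([4140, 129, 2650]);
translate([449, 505, 0]) cube([129, 2922, 2650]);
translate([4460, 505, 0]) cube([129, 2922, 2650]);


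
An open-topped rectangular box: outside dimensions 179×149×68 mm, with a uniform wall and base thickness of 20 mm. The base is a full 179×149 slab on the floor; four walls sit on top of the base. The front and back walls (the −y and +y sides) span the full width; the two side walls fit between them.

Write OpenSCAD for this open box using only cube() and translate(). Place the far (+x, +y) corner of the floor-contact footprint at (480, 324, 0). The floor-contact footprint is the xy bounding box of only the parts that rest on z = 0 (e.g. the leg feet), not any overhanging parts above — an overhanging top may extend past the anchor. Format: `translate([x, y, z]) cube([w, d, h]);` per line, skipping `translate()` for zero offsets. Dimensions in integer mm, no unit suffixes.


translate([301, 175, 0]) cube([179, 149, 20]);
translate([301, 175, 20]) cube([179, 20, 48]);
translate([301, 304, 20]) cube([179, 20, 48]);
translate([301, 195, 20]) cube([20, 109, 48]);
translate([460, 195, 20]) cube([20, 109, 48]);


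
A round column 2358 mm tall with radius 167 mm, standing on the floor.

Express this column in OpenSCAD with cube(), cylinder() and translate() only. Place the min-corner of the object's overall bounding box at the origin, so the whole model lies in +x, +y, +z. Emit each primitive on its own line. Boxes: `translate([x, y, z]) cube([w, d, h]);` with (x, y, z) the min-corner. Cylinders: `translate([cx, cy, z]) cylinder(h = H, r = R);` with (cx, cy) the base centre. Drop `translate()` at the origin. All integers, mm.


translate([167, 167, 0]) cylinder(h = 2358, r = 167);


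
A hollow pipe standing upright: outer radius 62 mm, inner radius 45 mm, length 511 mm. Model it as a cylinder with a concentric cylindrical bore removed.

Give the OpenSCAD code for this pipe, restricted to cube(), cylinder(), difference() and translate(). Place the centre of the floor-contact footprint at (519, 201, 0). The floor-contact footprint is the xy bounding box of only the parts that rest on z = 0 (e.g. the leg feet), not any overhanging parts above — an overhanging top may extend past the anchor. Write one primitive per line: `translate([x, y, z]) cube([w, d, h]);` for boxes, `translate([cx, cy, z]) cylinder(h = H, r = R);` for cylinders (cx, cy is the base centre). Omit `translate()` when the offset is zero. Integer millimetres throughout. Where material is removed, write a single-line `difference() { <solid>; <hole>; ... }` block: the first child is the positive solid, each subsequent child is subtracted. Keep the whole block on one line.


difference() { translate([519, 201, 0]) cylinder(h = 511, r = 62); translate([519, 201, 0]) cylinder(h = 511, r = 45); }


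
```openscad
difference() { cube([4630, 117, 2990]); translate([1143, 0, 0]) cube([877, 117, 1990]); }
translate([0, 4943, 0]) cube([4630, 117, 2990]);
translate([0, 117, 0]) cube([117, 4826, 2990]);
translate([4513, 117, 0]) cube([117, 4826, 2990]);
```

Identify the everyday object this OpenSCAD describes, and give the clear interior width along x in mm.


A single room. The interior width is 4396 mm.

Four walls enclosing a rectangle with a door in the front wall — a room. Outside width 4630 minus two 117 mm walls gives 4396 mm.


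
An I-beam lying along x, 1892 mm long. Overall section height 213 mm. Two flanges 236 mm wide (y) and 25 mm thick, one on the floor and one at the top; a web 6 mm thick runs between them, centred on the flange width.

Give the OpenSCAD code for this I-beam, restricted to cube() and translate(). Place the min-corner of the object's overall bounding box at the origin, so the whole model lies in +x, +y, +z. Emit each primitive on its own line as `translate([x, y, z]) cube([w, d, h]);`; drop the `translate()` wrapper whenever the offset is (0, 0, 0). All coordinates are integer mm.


cube([1892, 236, 25]);
translate([0, 115, 25]) cube([1892, 6, 163]);
translate([0, 0, 188]) cube([1892, 236, 25]);


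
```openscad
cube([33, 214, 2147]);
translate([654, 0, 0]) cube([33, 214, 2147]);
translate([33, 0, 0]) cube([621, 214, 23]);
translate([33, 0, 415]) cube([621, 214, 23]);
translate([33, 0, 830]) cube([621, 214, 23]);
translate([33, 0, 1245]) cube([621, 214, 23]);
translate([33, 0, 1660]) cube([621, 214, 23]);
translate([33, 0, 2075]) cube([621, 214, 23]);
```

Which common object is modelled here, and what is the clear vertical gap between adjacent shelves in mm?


A bookshelf. The clear shelf gap is 392 mm.

Two tall side panels with 6 horizontal boards between them — a bookshelf. The first two shelf undersides are at z = 0 and z = 415; with shelf thickness 23, the clear gap is 415 − 0 − 23 = 392 mm.


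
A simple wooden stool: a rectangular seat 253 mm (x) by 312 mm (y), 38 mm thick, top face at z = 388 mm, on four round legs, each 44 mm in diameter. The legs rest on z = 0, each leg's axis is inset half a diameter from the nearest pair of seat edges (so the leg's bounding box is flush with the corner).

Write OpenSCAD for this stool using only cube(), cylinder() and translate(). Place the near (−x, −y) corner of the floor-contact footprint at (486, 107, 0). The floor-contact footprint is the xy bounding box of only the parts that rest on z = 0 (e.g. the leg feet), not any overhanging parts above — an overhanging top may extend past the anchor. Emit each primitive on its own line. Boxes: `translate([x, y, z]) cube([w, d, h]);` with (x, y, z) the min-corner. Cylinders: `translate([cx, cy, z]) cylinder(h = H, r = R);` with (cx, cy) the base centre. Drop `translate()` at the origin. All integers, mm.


translate([486, 107, 350]) cube([253, 312, 38]);
translate([508, 129, 0]) cylinder(h = 350, r = 22);
translate([717, 129, 0]) cylinder(h = 350, r = 22);
translate([508, 397, 0]) cylinder(h = 350, r = 22);
translate([717, 397, 0]) cylinder(h = 350, r = 22);


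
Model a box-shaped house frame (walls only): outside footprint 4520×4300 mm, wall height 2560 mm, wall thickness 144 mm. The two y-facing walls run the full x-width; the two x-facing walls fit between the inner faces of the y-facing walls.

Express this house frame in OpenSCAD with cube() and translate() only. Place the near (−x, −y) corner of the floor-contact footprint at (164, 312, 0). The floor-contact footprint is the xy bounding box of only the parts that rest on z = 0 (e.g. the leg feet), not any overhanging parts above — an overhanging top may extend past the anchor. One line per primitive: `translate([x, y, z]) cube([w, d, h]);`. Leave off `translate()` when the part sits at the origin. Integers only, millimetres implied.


translate([164, 312, 0]) cube([4520, 144, 2560]);
translate([164, 4468, 0]) cube([4520, 144, 2560]);
translate([164, 456, 0]) cube([144, 4012, 2560]);
translate([4540, 456, 0]) cube([144, 4012, 2560]);


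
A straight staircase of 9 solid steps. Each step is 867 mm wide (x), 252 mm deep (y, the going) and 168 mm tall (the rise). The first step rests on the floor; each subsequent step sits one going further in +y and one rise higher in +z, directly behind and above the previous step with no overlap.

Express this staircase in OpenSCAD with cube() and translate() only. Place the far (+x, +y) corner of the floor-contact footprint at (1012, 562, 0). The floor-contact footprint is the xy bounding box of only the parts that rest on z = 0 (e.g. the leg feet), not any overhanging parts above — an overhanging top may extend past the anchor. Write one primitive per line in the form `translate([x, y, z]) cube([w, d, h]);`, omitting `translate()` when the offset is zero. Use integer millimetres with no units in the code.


translate([145, 310, 0]) cube([867, 252, 168]);
translate([145, 562, 168]) cube([867, 252, 168]);
translate([145, 814, 336]) cube([867, 252, 168]);
translate([145, 1066, 504]) cube([867, 252, 168]);
translate([145, 1318, 672]) cube([867, 252, 168]);
translate([145, 1570, 840]) cube([867, 252, 168]);
translate([145, 1822, 1008]) cube([867, 252, 168]);
translate([145, 2074, 1176]) cube([867, 252, 168]);
translate([145, 2326, 1344]) cube([867, 252, 168]);


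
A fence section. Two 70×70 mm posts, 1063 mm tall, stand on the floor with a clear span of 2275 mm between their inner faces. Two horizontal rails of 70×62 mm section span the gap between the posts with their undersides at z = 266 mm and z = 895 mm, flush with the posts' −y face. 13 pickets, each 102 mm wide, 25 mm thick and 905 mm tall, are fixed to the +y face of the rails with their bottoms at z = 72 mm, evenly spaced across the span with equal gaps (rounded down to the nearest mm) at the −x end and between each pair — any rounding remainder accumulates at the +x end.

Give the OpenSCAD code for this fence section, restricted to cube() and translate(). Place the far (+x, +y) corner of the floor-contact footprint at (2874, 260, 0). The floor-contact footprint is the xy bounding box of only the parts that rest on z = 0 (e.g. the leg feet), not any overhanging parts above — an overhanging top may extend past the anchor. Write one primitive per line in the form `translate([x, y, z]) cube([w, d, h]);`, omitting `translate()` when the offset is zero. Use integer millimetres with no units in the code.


translate([459, 190, 0]) cube([70, 70, 1063]);
translate([2804, 190, 0]) cube([70, 70, 1063]);
translate([529, 190, 266]) cube([2275, 70, 62]);
translate([529, 190, 895]) cube([2275, 70, 62]);
translate([596, 260, 72]) cube([102, 25, 905]);
translate([765, 260, 72]) cube([102, 25, 905]);
translate([934, 260, 72]) cube([102, 25, 905]);
translate([1103, 260, 72]) cube([102, 25, 905]);
translate([1272, 260, 72]) cube([102, 25, 905]);
translate([1441, 260, 72]) cube([102, 25, 905]);
translate([1610, 260, 72]) cube([102, 25, 905]);
translate([1779, 260, 72]) cube([102, 25, 905]);
translate([1948, 260, 72]) cube([102, 25, 905]);
translate([2117, 260, 72]) cube([102, 25, 905]);
translate([2286, 260, 72]) cube([102, 25, 905]);
translate([2455, 260, 72]) cube([102, 25, 905]);
translate([2624, 260, 72]) cube([102, 25, 905]);


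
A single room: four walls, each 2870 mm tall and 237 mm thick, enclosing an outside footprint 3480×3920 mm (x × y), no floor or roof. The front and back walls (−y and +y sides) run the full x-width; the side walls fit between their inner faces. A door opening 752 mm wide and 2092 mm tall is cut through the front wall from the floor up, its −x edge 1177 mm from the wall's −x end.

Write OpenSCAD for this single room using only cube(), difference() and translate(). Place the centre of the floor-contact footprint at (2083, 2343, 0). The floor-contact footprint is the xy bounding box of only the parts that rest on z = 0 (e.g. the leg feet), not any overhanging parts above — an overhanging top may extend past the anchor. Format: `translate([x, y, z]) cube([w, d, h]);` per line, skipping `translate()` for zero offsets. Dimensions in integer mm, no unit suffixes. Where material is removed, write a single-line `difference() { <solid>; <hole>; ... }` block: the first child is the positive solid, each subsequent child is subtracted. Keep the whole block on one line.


difference() { translate([343, 383, 0]) cube([3480, 237, 2870]); translate([1520, 383, 0]) cube([752, 237, 2092]); }
translate([343, 4066, 0]) cube([3480, 237, 2870]);
translate([343, 620, 0]) cube([237, 3446, 2870]);
translate([3586, 620, 0]) cube([237, 3446, 2870]);


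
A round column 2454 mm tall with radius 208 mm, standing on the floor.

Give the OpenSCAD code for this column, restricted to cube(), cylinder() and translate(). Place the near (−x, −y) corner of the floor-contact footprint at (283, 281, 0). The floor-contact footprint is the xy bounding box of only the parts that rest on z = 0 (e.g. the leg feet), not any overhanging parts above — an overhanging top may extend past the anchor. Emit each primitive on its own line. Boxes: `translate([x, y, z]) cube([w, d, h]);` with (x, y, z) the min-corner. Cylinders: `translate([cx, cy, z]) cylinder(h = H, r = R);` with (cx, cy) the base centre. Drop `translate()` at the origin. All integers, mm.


translate([491, 489, 0]) cylinder(h = 2454, r = 208);


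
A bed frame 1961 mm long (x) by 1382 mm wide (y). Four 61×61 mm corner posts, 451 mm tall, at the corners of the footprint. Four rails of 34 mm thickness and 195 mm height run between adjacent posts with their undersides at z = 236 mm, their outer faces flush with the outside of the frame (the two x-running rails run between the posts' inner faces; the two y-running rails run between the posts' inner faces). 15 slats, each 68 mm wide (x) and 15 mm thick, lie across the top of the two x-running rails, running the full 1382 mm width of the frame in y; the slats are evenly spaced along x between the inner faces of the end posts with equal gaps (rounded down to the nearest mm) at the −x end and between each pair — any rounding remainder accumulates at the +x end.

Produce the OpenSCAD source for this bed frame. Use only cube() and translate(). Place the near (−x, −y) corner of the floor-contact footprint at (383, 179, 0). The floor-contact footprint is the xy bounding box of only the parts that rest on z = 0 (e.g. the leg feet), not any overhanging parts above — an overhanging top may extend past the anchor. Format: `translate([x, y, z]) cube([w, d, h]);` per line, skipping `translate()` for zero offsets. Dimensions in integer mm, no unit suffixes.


// slat z = rail_z + rail_h = 236 + 195 = 431
// slat gap = ⌊(1839 − 15·68) / 16⌋ = 51
translate([383, 179, 0]) cube([61, 61, 451]);
translate([383, 1500, 0]) cube([61, 61, 451]);
translate([2283, 179, 0]) cube([61, 61, 451]);
translate([2283, 1500, 0]) cube([61, 61, 451]);
translate([444, 179, 236]) cube([1839, 34, 195]);
translate([444, 1527, 236]) cube([1839, 34, 195]);
translate([383, 240, 236]) cube([34, 1260, 195]);
translate([2310, 240, 236]) cube([34, 1260, 195]);
translate([495, 179, 431]) cube([68, 1382, 15]);
translate([614, 179, 431]) cube([68, 1382, 15]);
translate([733, 179, 431]) cube([68, 1382, 15]);
translate([852, 179, 431]) cube([68, 1382, 15]);
translate([971, 179, 431]) cube([68, 1382, 15]);
translate([1090, 179, 431]) cube([68, 1382, 15]);
translate([1209, 179, 431]) cube([68, 1382, 15]);
translate([1328, 179, 431]) cube([68, 1382, 15]);
translate([1447, 179, 431]) cube([68, 1382, 15]);
translate([1566, 179, 431]) cube([68, 1382, 15]);
translate([1685, 179, 431]) cube([68, 1382, 15]);
translate([1804, 179, 431]) cube([68, 1382, 15]);
translate([1923, 179, 431]) cube([68, 1382, 15]);
translate([2042, 179, 431]) cube([68, 1382, 15]);
translate([2161, 179, 431]) cube([68, 1382, 15]);


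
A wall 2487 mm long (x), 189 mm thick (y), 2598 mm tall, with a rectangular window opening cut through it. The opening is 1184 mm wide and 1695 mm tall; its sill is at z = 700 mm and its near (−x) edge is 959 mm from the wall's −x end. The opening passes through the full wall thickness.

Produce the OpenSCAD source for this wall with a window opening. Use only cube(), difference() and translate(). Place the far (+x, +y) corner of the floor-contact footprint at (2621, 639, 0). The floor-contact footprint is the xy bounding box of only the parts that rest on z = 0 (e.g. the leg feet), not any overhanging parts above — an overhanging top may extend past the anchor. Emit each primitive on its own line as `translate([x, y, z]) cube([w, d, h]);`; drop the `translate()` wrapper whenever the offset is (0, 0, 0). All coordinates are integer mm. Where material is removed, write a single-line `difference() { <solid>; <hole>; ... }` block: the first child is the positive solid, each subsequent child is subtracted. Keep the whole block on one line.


difference() { translate([134, 450, 0]) cube([2487, 189, 2598]); translate([1093, 450, 700]) cube([1184, 189, 1695]); }


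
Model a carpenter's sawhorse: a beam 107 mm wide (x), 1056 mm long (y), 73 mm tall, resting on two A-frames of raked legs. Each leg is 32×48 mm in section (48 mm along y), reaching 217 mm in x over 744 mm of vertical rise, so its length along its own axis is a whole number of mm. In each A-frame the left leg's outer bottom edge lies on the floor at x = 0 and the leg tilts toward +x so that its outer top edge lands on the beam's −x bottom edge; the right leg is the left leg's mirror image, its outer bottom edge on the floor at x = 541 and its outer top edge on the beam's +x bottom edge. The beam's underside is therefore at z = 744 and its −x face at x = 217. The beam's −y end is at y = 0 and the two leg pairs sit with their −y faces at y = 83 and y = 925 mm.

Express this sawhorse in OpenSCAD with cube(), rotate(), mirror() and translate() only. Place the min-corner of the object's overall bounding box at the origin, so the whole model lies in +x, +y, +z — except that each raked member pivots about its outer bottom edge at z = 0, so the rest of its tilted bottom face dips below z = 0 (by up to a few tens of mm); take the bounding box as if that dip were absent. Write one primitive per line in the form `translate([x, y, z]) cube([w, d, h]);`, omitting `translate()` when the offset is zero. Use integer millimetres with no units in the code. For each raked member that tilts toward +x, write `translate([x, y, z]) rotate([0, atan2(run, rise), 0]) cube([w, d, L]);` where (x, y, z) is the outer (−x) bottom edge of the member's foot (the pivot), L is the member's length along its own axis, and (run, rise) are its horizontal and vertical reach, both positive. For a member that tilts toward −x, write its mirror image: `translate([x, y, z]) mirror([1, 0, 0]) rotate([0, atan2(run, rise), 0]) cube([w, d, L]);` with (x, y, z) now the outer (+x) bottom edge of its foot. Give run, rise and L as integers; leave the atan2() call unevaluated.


translate([217, 0, 744]) cube([107, 1056, 73]);
translate([0, 83, 0]) rotate([0, atan2(217, 744), 0]) cube([32, 48, 775]);
translate([541, 83, 0]) mirror([1, 0, 0]) rotate([0, atan2(217, 744), 0]) cube([32, 48, 775]);
translate([0, 925, 0]) rotate([0, atan2(217, 744), 0]) cube([32, 48, 775]);
translate([541, 925, 0]) mirror([1, 0, 0]) rotate([0, atan2(217, 744), 0]) cube([32, 48, 775]);
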